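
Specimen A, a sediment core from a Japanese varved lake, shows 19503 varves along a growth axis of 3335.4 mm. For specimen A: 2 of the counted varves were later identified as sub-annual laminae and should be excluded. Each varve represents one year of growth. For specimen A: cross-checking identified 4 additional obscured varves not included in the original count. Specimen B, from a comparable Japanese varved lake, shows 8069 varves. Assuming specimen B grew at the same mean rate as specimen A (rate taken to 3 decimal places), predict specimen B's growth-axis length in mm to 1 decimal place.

Specimen A: adjusted count: 19503 − 2 + 4 = 19505 varves.
A: Extension rate ≈ 3335.4 / 19505 = 0.171 mm/yr.
Length of B = 0.171 × 8069 = 1379.8 mm.

1379.8 mm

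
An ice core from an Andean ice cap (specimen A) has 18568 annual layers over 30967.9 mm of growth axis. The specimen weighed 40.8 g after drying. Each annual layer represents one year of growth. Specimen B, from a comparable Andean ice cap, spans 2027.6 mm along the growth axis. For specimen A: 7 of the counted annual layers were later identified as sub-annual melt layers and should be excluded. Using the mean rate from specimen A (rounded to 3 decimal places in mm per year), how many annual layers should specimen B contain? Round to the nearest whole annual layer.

1216 annual layers

Specimen A: adjusted count: 18568 − 7 = 18561 annual layers.
A: Extension rate ≈ 30967.9 / 18561 = 1.668 mm/year.
For B, 2027.6 / 1.668 = 1215.59 years ≈ 1216 annual layers.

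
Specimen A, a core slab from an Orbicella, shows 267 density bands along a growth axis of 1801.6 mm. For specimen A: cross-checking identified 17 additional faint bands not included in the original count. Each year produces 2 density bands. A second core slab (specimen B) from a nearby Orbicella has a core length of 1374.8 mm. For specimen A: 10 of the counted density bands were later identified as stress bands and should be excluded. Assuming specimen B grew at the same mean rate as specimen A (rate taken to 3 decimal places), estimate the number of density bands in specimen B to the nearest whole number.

Specimen A: after corrections the count is 267 − 10 + 17 = 274 density bands.
Specimen A: with 2 density bands per year, 274 / 2 = 137 years.
A: Extension rate ≈ 1801.6 / 137 = 13.150 mm per year.
B spans 1374.8 / 13.150 = 104.55 years; at 2 density bands per year that is 104.55 × 2 ≈ 209 density bands.

209 density bands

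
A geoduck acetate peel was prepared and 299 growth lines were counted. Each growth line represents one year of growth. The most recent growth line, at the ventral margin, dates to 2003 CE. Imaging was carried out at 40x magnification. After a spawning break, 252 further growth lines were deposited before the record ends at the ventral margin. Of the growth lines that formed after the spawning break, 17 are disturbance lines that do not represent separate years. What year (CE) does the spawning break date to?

There are 252 growth lines younger than the spawning break.
252 − 17 false = 235 true growth lines after the spawning break.
Counting back 235 years from 2003 CE places the spawning break in 2003 − 235 = 1768 CE.

1768 CE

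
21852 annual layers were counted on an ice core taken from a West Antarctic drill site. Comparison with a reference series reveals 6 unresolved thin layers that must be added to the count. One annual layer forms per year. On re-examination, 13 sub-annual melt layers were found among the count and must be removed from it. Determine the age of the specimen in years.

21845 years

After corrections the count is 21852 − 13 + 6 = 21845 annual layers.
At one annual layer per year, that is 21845 years.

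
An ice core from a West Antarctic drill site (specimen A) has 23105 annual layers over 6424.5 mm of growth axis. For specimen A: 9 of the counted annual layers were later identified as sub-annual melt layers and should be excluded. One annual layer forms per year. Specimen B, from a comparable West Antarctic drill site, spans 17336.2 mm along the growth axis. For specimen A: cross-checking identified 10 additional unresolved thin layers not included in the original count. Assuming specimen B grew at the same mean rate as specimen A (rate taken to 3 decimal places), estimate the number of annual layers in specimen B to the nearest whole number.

Specimen A: adjusted count: 23105 − 9 + 10 = 23106 annual layers.
A: Mean rate = 6424.5 mm / 23106 years ≈ 0.278 mm per year.
Specimen B: 17336.2 mm / 0.278 mm per year = 62360.43 years ≈ 62360 annual layers.

62360 annual layers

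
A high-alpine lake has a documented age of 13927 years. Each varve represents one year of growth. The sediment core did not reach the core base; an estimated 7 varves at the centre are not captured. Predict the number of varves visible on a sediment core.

Expected varves over 13927 years: 13927.
Subtracting the 7 varves not captured gives 13927 − 7 = 13920 varves in the record.

13920 varves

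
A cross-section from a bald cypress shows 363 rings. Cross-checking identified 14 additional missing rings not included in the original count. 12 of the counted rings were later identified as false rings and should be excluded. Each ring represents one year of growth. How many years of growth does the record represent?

365 yr

Adjusted count: 363 − 12 + 14 = 365 rings.
One ring per year makes the duration 365 years.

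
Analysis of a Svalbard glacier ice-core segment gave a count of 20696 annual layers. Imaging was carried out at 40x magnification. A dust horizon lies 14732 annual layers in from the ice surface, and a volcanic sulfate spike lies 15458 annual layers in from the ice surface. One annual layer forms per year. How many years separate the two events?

726 yr

The two markers are separated by 15458 − 14732 = 726 annual layers.
One annual layer per year makes the interval 726 years.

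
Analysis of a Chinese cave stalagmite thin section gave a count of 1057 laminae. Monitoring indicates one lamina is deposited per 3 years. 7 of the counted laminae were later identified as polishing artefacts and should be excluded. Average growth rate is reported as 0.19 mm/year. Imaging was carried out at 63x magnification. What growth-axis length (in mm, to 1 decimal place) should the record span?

598.5 mm

After corrections the count is 1057 − 7 = 1050 laminae.
1050 laminae at 3 years each span 1050 × 3 = 3150 years.
Length ≈ 0.19 × 3150 = 598.5 mm.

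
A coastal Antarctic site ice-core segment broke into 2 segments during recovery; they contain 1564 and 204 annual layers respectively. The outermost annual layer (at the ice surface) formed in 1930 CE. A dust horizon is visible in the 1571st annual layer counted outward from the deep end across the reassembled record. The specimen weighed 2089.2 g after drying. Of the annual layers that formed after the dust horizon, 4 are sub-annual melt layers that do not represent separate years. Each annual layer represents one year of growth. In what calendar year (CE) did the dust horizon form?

Total annual layers = 1564 + 204 = 1768.
The dust horizon sits at annual layer 1571 from the deep end, so 1768 − 1571 = 197 annual layers formed after it.
Excluding 4 false annual layers: 197 − 4 = 193.
1930 − 193 = 1737 CE.

1737 CE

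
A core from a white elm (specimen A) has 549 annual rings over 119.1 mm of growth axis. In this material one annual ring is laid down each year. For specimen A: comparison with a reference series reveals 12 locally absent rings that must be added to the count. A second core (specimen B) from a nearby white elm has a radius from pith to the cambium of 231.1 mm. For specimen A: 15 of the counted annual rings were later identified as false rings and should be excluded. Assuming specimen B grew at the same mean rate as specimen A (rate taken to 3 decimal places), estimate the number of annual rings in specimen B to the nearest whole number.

Specimen A: adjusted count: 549 − 15 + 12 = 546 annual rings.
A: Mean rate = 119.1 mm / 546 years ≈ 0.218 mm/year.
B spans 231.1 / 0.218 = 1060.09 years ≈ 1060 annual rings.

1060 annual rings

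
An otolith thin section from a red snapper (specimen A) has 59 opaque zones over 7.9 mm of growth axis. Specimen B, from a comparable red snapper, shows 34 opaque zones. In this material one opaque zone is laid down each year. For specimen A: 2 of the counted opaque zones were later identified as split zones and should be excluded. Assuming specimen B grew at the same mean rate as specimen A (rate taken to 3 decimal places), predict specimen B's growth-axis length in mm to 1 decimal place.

4.7 mm

Specimen A: correcting the raw count gives 59 − 2 = 57 true opaque zones.
A: Extension rate ≈ 7.9 / 57 = 0.139 mm per year.
B's length ≈ 0.139 × 34 = 4.7 mm.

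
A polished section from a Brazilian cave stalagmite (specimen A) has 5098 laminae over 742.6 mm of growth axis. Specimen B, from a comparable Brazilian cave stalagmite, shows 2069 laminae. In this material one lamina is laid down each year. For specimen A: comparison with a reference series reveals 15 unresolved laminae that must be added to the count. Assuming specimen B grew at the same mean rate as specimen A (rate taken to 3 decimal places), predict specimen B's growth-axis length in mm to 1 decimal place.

Specimen A: correcting the raw count gives 5098 + 15 = 5113 true laminae.
A: Extension rate ≈ 742.6 / 5113 = 0.145 mm per year.
For B, 0.145 mm/year × 2069 years = 300.0 mm.

300.0 mm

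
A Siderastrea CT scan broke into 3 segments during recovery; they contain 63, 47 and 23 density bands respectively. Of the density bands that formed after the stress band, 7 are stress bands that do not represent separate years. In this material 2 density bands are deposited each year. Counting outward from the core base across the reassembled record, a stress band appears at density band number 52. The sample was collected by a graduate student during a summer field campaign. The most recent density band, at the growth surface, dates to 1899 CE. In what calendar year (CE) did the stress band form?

1862 CE

Total density bands = 63 + 47 + 23 = 133.
Between density band 52 and the growth surface there are 133 − 52 = 81 density bands.
Excluding 7 false density bands: 81 − 7 = 74.
With 2 density bands per year, 74 / 2 = 37 years.
The density band at the growth surface is 1899 CE, so the stress band dates to 1899 − 37 = 1862 CE.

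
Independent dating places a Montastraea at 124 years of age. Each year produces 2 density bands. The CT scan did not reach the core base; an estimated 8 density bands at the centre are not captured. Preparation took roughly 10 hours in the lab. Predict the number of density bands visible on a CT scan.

240 density bands

Expected density bands: 124 × 2 = 248.
248 − 8 missed = 240 density bands expected in the prepared section.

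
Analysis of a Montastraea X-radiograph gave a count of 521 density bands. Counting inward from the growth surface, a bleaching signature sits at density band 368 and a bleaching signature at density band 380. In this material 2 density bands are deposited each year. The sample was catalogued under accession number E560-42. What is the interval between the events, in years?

380 − 368 = 12 density bands lie between the two events.
12 density bands at 2 per year is 12 / 2 = 6 years.

6 years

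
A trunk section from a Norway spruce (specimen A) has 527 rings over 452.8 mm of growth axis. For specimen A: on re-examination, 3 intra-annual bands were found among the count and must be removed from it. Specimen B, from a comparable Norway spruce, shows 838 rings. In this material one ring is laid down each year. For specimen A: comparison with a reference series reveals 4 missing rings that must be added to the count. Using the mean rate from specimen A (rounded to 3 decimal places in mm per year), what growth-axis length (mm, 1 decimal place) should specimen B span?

Specimen A: after corrections the count is 527 − 3 + 4 = 528 rings.
A: Extension rate ≈ 452.8 / 528 = 0.858 mm per year.
Length of B = 0.858 × 838 = 719.0 mm.

719.0 mm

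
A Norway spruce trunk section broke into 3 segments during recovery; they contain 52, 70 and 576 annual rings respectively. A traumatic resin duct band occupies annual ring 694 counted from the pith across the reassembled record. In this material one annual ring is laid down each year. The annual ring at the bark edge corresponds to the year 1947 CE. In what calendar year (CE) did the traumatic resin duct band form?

Total annual rings = 52 + 70 + 576 = 698.
The traumatic resin duct band sits at annual ring 694 from the pith, so 698 − 694 = 4 annual rings formed after it.
Counting back 4 years from 1947 CE places the traumatic resin duct band in 1947 − 4 = 1943 CE.

1943 CE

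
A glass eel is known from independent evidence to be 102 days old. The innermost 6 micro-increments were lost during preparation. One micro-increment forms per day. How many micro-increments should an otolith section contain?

96 micro-increments

At one micro-increment per day, 102 days correspond to 102 micro-increments.
102 − 6 missed = 96 micro-increments expected in the prepared section.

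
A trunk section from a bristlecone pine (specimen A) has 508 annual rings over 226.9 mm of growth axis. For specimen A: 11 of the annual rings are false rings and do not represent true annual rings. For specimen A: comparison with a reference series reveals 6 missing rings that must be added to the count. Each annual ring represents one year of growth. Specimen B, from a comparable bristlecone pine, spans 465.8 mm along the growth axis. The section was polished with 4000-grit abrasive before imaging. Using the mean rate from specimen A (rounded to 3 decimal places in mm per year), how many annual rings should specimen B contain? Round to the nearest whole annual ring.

1033 annual rings

Specimen A: after corrections the count is 508 − 11 + 6 = 503 annual rings.
A: Mean rate = 226.9 mm / 503 years ≈ 0.451 mm/yr.
For B, 465.8 / 0.451 = 1032.82 years ≈ 1033 annual rings.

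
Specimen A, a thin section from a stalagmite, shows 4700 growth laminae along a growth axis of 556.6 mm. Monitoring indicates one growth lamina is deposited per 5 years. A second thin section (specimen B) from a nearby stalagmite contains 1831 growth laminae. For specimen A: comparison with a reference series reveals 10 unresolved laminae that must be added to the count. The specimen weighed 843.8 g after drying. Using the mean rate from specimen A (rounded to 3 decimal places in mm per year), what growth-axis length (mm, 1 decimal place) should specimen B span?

219.7 mm

Specimen A: after corrections the count is 4700 + 10 = 4710 growth laminae.
Specimen A: at 5 years per growth lamina, 4710 × 5 = 23550 years.
A: Mean rate = 556.6 mm / 23550 years ≈ 0.024 mm per year.
Specimen B: at 5 years per growth lamina, 1831 × 5 = 9155 years. For B, 0.024 mm/year × 9155 years = 219.7 mm.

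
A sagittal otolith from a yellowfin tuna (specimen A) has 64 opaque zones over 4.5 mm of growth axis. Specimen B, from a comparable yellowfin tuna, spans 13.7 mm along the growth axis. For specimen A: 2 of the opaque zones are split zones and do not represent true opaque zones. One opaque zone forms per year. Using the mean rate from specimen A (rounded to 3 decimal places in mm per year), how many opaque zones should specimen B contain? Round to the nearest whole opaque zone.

188 opaque zones

Specimen A: adjusted count: 64 − 2 = 62 opaque zones.
A: Extension rate ≈ 4.5 / 62 = 0.073 mm per year.
B spans 13.7 / 0.073 = 187.67 years ≈ 188 opaque zones.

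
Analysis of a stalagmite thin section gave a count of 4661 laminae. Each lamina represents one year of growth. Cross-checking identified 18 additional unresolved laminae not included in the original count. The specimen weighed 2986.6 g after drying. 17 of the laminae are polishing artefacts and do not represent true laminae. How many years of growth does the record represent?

Correcting the raw count gives 4661 − 17 + 18 = 4662 true laminae.
With a one-to-one lamina periodicity this is 4662 years.

4662 years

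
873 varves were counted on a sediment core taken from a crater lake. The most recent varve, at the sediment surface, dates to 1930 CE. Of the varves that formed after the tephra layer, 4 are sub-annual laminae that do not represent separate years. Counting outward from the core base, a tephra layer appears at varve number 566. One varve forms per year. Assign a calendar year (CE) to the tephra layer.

The tephra layer sits at varve 566 from the core base, so 873 − 566 = 307 varves formed after it.
Removing the 4 false varves leaves 307 − 4 = 303 true varves beyond the tephra layer.
1930 − 303 = 1627 CE.

1627 CE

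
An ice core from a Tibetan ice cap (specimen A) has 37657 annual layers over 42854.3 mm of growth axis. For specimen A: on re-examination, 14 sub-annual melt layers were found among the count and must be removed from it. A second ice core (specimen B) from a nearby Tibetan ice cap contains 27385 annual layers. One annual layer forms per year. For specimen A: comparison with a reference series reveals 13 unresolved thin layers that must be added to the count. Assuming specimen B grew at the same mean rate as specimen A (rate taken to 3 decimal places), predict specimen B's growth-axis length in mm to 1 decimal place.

31164.1 mm

Specimen A: adjusted count: 37657 − 14 + 13 = 37656 annual layers.
A: 42854.3 mm over 37656 years gives 42854.3 / 37656 ≈ 1.138 mm/year.
For B, 1.138 mm/year × 27385 years = 31164.1 mm.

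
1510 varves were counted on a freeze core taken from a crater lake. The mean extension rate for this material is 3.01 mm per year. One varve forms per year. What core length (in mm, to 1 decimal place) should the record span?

4545.1 mm

The record spans 1510 years at 3.01 mm per year.
1510 years at 3.01 mm/year gives 3.01 × 1510 = 4545.1 mm.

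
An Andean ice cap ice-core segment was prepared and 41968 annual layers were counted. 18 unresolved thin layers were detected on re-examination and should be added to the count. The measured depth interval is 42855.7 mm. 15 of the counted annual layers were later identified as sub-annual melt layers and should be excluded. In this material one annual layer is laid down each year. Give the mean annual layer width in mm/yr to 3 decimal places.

1.021 mm/yr

Correcting the raw count gives 41968 − 15 + 18 = 41971 true annual layers.
Extension rate ≈ 42855.7 / 41971 = 1.021 mm/yr.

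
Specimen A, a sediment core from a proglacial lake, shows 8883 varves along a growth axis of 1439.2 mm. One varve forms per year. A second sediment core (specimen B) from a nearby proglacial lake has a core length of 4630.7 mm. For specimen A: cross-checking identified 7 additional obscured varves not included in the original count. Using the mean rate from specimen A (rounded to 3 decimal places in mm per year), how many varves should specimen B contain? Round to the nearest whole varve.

Specimen A: correcting the raw count gives 8883 + 7 = 8890 true varves.
A: Mean rate = 1439.2 mm / 8890 years ≈ 0.162 mm per year.
B spans 4630.7 / 0.162 = 28584.57 years ≈ 28585 varves.

28585 varves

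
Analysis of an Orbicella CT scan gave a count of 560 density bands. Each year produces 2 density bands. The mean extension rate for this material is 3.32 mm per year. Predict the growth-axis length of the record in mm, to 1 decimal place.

929.6 mm

With 2 density bands per year, 560 / 2 = 280 years.
Predicted length = 3.32 mm/year × 280 years = 929.6 mm.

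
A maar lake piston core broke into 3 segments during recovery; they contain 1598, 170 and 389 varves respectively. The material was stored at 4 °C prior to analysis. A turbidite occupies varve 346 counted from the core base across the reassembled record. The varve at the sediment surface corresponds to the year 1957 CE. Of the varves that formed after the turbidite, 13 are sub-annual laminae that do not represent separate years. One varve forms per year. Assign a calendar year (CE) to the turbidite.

Total varves = 1598 + 170 + 389 = 2157.
Between varve 346 and the sediment surface there are 2157 − 346 = 1811 varves.
1811 − 13 false = 1798 true varves after the turbidite.
1957 − 1798 = 159 CE.

159 CE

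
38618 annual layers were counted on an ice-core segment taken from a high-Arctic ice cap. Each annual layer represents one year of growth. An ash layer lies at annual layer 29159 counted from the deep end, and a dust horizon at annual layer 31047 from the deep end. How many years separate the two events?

1888 years

The two markers are separated by 31047 − 29159 = 1888 annual layers.
That is 1888 years at one annual layer per year.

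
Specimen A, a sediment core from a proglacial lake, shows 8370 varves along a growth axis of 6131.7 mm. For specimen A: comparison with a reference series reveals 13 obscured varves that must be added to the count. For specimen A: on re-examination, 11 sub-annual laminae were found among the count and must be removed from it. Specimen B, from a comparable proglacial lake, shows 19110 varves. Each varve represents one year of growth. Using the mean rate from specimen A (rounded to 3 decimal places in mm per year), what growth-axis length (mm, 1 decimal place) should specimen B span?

Specimen A: true varve count = 8370 − 11 + 13 = 8372.
A: 6131.7 mm over 8372 years gives 6131.7 / 8372 ≈ 0.732 mm per year.
For B, 0.732 mm/year × 19110 years = 13988.5 mm.

13988.5 mm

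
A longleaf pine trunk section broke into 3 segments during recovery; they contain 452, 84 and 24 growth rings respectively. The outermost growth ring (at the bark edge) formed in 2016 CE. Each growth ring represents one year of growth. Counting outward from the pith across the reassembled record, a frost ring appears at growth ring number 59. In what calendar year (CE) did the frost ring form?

1515 CE

Total growth rings = 452 + 84 + 24 = 560.
560 − 59 = 501 growth rings lie beyond the frost ring toward the bark edge.
The growth ring at the bark edge is 2016 CE, so the frost ring dates to 2016 − 501 = 1515 CE.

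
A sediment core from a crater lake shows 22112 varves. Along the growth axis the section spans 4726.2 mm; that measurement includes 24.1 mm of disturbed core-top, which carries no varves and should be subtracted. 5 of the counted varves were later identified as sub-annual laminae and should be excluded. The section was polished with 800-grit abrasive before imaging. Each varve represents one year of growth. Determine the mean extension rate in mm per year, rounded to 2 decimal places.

True varve count = 22112 − 5 = 22107.
The growth record spans 4726.2 − 24.1 = 4702.1 mm.
4702.1 mm over 22107 years gives 4702.1 / 22107 ≈ 0.21 mm per year.

0.21 mm per year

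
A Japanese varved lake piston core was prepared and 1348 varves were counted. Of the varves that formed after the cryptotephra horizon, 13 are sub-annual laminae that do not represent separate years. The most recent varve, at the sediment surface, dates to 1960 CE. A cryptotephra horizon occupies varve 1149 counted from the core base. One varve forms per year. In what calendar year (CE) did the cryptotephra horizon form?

Between varve 1149 and the sediment surface there are 1348 − 1149 = 199 varves.
Excluding 13 false varves: 199 − 13 = 186.
1960 − 186 = 1774 CE.

1774 CE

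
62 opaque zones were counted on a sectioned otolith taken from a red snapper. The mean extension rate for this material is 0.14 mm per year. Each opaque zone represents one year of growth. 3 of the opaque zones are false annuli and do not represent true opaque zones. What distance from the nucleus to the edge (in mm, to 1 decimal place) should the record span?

8.3 mm

True opaque zone count = 62 − 3 = 59.
Length ≈ 0.14 × 59 = 8.3 mm.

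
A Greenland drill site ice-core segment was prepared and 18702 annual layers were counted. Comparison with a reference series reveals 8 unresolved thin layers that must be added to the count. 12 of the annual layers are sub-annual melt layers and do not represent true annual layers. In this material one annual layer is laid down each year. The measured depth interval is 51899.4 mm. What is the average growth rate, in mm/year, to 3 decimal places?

After corrections the count is 18702 − 12 + 8 = 18698 annual layers.
Extension rate ≈ 51899.4 / 18698 = 2.776 mm/year.

2.776 mm/year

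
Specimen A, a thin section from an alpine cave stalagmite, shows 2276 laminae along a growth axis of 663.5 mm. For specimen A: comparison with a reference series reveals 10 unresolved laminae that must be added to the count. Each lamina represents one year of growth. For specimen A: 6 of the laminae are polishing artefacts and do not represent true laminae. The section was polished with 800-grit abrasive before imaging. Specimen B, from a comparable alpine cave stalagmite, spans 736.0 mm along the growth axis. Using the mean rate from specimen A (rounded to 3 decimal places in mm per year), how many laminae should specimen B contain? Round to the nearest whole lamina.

Specimen A: true lamina count = 2276 − 6 + 10 = 2280.
A: Mean rate = 663.5 mm / 2280 years ≈ 0.291 mm/yr.
Specimen B: 736.0 mm / 0.291 mm per year = 2529.21 years ≈ 2529 laminae.

2529 laminae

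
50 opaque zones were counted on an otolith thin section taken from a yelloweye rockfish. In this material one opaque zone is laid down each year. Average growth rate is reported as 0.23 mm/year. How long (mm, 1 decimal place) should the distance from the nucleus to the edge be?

The record spans 50 years at 0.23 mm per year.
Length ≈ 0.23 × 50 = 11.5 mm.

11.5 mm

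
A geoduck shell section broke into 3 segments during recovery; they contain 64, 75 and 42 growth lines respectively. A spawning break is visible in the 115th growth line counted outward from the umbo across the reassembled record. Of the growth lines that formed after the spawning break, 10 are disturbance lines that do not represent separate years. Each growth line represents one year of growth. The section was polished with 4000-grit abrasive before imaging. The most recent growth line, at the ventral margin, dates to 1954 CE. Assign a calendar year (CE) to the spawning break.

1898 CE

Total growth lines = 64 + 75 + 42 = 181.
Between growth line 115 and the ventral margin there are 181 − 115 = 66 growth lines.
Removing the 10 false growth lines leaves 66 − 10 = 56 true growth lines beyond the spawning break.
Counting back 56 years from 1954 CE places the spawning break in 1954 − 56 = 1898 CE.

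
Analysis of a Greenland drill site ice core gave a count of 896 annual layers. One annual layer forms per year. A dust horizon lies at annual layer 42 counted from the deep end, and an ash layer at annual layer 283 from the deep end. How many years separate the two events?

241 years

283 − 42 = 241 annual layers lie between the two events.
That is 241 years at one annual layer per year.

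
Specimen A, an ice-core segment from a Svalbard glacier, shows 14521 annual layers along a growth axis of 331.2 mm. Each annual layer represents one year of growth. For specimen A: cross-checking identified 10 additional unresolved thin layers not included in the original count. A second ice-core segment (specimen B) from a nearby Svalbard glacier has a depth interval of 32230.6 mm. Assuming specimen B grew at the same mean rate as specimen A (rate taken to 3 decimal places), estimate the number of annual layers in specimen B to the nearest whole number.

1401330 annual layers

Specimen A: adjusted count: 14521 + 10 = 14531 annual layers.
A: Extension rate ≈ 331.2 / 14531 = 0.023 mm per year.
Specimen B: 32230.6 mm / 0.023 mm per year = 1401330.43 years ≈ 1401330 annual layers.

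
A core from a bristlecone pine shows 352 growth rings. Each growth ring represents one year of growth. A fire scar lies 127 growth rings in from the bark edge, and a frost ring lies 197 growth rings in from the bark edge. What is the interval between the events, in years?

70 years

197 − 127 = 70 growth rings lie between the two events.
At one growth ring per year, 70 years elapsed between them.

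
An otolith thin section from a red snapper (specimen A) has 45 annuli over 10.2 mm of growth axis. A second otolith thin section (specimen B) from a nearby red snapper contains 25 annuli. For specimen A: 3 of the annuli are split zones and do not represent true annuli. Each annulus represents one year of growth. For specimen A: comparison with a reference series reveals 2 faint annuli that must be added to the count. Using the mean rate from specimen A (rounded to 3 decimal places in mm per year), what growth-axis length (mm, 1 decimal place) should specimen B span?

5.8 mm

Specimen A: true annulus count = 45 − 3 + 2 = 44.
A: 10.2 mm over 44 years gives 10.2 / 44 ≈ 0.232 mm/year.
B's length ≈ 0.232 × 25 = 5.8 mm.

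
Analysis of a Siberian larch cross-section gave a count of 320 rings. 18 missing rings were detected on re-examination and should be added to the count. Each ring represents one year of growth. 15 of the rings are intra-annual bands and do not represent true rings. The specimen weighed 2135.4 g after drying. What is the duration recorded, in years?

True ring count = 320 − 15 + 18 = 323.
At one ring per year, that is 323 years.

323 yr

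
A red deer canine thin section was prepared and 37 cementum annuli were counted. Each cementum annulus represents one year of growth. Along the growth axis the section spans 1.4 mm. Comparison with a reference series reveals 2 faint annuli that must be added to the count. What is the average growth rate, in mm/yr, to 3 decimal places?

Correcting the raw count gives 37 + 2 = 39 true cementum annuli.
1.4 mm over 39 years gives 1.4 / 39 ≈ 0.036 mm/yr.

0.036 mm/yr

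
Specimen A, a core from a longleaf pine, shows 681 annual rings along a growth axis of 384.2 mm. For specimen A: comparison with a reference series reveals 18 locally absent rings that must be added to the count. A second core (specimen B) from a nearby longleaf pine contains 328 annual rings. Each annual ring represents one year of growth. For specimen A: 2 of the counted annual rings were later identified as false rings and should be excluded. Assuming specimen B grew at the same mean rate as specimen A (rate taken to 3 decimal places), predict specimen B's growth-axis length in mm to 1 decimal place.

Specimen A: correcting the raw count gives 681 − 2 + 18 = 697 true annual rings.
A: 384.2 mm over 697 years gives 384.2 / 697 ≈ 0.551 mm/yr.
B's length ≈ 0.551 × 328 = 180.7 mm.

180.7 mm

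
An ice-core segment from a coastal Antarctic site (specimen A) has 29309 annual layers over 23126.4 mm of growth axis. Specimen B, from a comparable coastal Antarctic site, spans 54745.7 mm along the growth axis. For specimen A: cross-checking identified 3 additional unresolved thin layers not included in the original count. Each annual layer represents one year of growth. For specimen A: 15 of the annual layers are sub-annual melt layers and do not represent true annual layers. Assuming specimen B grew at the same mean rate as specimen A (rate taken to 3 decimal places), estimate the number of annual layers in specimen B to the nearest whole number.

69386 annual layers

Specimen A: true annual layer count = 29309 − 15 + 3 = 29297.
A: 23126.4 mm over 29297 years gives 23126.4 / 29297 ≈ 0.789 mm/year.
Specimen B: 54745.7 mm / 0.789 mm per year = 69386.19 years ≈ 69386 annual layers.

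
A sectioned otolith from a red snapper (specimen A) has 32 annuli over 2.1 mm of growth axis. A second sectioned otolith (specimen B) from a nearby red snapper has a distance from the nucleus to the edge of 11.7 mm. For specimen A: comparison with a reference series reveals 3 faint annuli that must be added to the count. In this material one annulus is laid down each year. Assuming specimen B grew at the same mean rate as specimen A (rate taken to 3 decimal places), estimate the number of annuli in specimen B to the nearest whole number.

195 annuli

Specimen A: adjusted count: 32 + 3 = 35 annuli.
A: 2.1 mm over 35 years gives 2.1 / 35 ≈ 0.060 mm/year.
Specimen B: 11.7 mm / 0.060 mm per year = 195.00 years ≈ 195 annuli.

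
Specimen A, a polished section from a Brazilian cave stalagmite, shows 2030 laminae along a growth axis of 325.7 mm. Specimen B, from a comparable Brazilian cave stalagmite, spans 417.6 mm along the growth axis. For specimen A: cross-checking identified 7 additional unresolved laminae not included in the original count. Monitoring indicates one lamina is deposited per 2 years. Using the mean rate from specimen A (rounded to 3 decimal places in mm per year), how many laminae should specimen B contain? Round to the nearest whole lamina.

Specimen A: correcting the raw count gives 2030 + 7 = 2037 true laminae.
Specimen A: 2037 laminae at 2 years each span 2037 × 2 = 4074 years.
A: 325.7 mm over 4074 years gives 325.7 / 4074 ≈ 0.080 mm per year.
For B, 417.6 / 0.080 = 5220.00 years; at 2 years per lamina that is 5220.00 / 2 ≈ 2610 laminae.

2610 laminae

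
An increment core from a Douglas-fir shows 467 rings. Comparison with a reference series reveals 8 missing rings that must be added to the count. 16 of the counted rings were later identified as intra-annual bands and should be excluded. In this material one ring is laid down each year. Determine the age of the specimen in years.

After corrections the count is 467 − 16 + 8 = 459 rings.
With a one-to-one ring periodicity this is 459 years.

459 years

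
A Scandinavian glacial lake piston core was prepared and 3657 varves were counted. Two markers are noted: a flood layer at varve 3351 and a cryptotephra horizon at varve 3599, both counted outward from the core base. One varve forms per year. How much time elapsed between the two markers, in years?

Separation: 3599 − 3351 = 248 varves.
That is 248 years at one varve per year.

248 years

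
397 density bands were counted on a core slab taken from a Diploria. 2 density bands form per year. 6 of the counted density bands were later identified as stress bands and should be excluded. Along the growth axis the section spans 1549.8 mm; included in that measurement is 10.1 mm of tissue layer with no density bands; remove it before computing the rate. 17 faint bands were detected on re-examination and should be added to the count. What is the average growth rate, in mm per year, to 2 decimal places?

7.55 mm per year

After corrections the count is 397 − 6 + 17 = 408 density bands.
With 2 density bands per year, 408 / 2 = 204 years.
The growth record spans 1549.8 − 10.1 = 1539.7 mm.
Mean rate = 1539.7 mm / 204 years ≈ 7.55 mm per year.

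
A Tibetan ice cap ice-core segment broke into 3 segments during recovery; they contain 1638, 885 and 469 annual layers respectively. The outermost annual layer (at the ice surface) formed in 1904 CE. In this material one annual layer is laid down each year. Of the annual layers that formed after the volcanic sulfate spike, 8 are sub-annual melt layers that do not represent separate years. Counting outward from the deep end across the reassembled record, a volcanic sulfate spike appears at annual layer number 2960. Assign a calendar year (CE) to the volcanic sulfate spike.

Total annual layers = 1638 + 885 + 469 = 2992.
2992 − 2960 = 32 annual layers lie beyond the volcanic sulfate spike toward the ice surface.
Removing the 8 false annual layers leaves 32 − 8 = 24 true annual layers beyond the volcanic sulfate spike.
The annual layer at the ice surface is 1904 CE, so the volcanic sulfate spike dates to 1904 − 24 = 1880 CE.

1880 CE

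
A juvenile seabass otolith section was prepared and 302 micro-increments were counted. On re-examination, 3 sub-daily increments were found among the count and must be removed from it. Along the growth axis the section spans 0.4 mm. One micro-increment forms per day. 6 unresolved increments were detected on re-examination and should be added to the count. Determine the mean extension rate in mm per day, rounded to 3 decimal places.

0.001 mm per day

After corrections the count is 302 − 3 + 6 = 305 micro-increments.
Extension rate ≈ 0.4 / 305 = 0.001 mm per day.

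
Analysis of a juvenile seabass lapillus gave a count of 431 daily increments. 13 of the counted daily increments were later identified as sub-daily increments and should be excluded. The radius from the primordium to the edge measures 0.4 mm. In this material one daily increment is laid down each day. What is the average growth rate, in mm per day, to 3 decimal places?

True daily increment count = 431 − 13 = 418.
Mean rate = 0.4 mm / 418 days ≈ 0.001 mm per day.

0.001 mm per day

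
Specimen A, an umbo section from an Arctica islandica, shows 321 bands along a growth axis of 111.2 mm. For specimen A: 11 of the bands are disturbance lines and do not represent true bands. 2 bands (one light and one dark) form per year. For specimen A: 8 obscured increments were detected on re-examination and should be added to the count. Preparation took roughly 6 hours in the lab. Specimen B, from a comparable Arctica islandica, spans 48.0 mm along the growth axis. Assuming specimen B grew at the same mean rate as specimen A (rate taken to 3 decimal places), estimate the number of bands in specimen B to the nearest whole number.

137 bands

Specimen A: adjusted count: 321 − 11 + 8 = 318 bands.
Specimen A: 318 bands at 2 per year is 318 / 2 = 159 years.
A: Extension rate ≈ 111.2 / 159 = 0.699 mm/year.
Specimen B: 48.0 mm / 0.699 mm per year = 68.67 years; at 2 bands per year that is 68.67 × 2 ≈ 137 bands.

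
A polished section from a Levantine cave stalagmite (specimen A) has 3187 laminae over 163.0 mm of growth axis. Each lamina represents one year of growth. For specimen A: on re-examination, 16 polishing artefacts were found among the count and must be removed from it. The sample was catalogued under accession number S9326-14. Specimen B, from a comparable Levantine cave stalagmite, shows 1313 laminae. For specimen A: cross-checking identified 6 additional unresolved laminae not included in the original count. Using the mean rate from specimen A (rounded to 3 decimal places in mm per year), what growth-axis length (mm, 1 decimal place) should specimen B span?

67.0 mm

Specimen A: after corrections the count is 3187 − 16 + 6 = 3177 laminae.
A: 163.0 mm over 3177 years gives 163.0 / 3177 ≈ 0.051 mm/yr.
For B, 0.051 mm/year × 1313 years = 67.0 mm.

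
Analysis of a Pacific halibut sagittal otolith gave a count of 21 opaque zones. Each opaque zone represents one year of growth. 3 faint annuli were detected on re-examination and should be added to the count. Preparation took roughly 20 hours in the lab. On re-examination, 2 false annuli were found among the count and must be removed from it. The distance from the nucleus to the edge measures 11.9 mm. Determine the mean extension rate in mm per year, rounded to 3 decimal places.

True opaque zone count = 21 − 2 + 3 = 22.
Mean rate = 11.9 mm / 22 years ≈ 0.541 mm per year.

0.541 mm per year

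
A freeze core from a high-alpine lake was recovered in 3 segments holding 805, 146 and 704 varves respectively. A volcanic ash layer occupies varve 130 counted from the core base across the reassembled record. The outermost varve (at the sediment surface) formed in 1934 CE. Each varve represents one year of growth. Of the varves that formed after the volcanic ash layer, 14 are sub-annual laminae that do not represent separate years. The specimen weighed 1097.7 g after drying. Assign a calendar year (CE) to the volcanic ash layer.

Total varves = 805 + 146 + 704 = 1655.
1655 − 130 = 1525 varves lie beyond the volcanic ash layer toward the sediment surface.
Removing the 14 false varves leaves 1525 − 14 = 1511 true varves beyond the volcanic ash layer.
The varve at the sediment surface is 1934 CE, so the volcanic ash layer dates to 1934 − 1511 = 423 CE.

423 CE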